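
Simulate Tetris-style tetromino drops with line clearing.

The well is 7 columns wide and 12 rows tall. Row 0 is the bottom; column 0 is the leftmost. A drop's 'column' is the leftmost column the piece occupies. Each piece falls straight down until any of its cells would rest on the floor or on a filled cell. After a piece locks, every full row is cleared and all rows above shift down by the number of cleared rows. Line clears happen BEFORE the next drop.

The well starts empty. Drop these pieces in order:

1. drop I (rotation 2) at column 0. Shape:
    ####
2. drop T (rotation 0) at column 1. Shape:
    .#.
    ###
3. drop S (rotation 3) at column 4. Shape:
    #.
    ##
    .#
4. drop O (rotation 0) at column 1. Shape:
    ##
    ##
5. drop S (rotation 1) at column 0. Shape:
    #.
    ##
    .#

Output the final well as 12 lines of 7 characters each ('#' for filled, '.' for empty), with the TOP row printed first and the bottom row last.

Answer: .......
.......
.......
.......
#......
##.....
.#.....
.##....
.##....
..#.#..
.#####.
####.#.

Derivation:
Drop 1: I rot2 at col 0 lands with bottom-row=0; cleared 0 line(s) (total 0); column heights now [1 1 1 1 0 0 0], max=1
Drop 2: T rot0 at col 1 lands with bottom-row=1; cleared 0 line(s) (total 0); column heights now [1 2 3 2 0 0 0], max=3
Drop 3: S rot3 at col 4 lands with bottom-row=0; cleared 0 line(s) (total 0); column heights now [1 2 3 2 3 2 0], max=3
Drop 4: O rot0 at col 1 lands with bottom-row=3; cleared 0 line(s) (total 0); column heights now [1 5 5 2 3 2 0], max=5
Drop 5: S rot1 at col 0 lands with bottom-row=5; cleared 0 line(s) (total 0); column heights now [8 7 5 2 3 2 0], max=8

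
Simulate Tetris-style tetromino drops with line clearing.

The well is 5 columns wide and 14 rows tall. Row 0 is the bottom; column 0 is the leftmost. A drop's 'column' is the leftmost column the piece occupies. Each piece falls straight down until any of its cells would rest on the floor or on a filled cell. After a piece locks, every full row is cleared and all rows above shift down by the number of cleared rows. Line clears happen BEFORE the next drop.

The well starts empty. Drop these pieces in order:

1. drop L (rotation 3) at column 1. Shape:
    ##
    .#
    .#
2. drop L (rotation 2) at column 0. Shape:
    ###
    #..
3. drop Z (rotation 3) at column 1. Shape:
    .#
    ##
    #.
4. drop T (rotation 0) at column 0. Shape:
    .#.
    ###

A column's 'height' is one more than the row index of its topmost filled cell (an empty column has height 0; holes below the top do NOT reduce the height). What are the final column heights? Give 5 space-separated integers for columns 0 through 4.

Answer: 8 9 8 0 0

Derivation:
Drop 1: L rot3 at col 1 lands with bottom-row=0; cleared 0 line(s) (total 0); column heights now [0 3 3 0 0], max=3
Drop 2: L rot2 at col 0 lands with bottom-row=2; cleared 0 line(s) (total 0); column heights now [4 4 4 0 0], max=4
Drop 3: Z rot3 at col 1 lands with bottom-row=4; cleared 0 line(s) (total 0); column heights now [4 6 7 0 0], max=7
Drop 4: T rot0 at col 0 lands with bottom-row=7; cleared 0 line(s) (total 0); column heights now [8 9 8 0 0], max=9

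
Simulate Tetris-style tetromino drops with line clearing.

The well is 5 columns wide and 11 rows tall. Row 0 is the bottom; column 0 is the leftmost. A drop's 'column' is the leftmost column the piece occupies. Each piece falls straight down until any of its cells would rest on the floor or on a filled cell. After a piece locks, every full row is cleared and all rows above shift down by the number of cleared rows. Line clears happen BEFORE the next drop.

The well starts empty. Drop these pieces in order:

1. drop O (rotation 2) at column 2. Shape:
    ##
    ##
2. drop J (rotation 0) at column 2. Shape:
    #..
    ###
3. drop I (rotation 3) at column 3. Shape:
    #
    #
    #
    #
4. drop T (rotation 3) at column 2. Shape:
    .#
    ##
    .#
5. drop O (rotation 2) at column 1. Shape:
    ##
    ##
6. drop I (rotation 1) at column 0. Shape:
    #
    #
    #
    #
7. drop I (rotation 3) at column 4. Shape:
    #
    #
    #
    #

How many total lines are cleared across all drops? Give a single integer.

Drop 1: O rot2 at col 2 lands with bottom-row=0; cleared 0 line(s) (total 0); column heights now [0 0 2 2 0], max=2
Drop 2: J rot0 at col 2 lands with bottom-row=2; cleared 0 line(s) (total 0); column heights now [0 0 4 3 3], max=4
Drop 3: I rot3 at col 3 lands with bottom-row=3; cleared 0 line(s) (total 0); column heights now [0 0 4 7 3], max=7
Drop 4: T rot3 at col 2 lands with bottom-row=7; cleared 0 line(s) (total 0); column heights now [0 0 9 10 3], max=10
Drop 5: O rot2 at col 1 lands with bottom-row=9; cleared 0 line(s) (total 0); column heights now [0 11 11 10 3], max=11
Drop 6: I rot1 at col 0 lands with bottom-row=0; cleared 0 line(s) (total 0); column heights now [4 11 11 10 3], max=11
Drop 7: I rot3 at col 4 lands with bottom-row=3; cleared 0 line(s) (total 0); column heights now [4 11 11 10 7], max=11

Answer: 0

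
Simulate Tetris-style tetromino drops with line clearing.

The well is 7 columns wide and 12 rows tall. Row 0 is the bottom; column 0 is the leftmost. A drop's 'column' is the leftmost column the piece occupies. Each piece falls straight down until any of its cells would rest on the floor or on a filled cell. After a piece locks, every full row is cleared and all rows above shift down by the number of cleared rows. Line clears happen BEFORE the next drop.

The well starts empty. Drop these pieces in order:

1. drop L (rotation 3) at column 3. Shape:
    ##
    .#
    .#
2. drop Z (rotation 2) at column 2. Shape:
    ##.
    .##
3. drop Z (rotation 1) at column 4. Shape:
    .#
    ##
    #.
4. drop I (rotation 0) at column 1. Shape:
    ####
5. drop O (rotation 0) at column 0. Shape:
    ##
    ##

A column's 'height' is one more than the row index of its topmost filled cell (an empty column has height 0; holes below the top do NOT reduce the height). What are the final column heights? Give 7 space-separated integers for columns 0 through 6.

Answer: 9 9 7 7 7 7 0

Derivation:
Drop 1: L rot3 at col 3 lands with bottom-row=0; cleared 0 line(s) (total 0); column heights now [0 0 0 3 3 0 0], max=3
Drop 2: Z rot2 at col 2 lands with bottom-row=3; cleared 0 line(s) (total 0); column heights now [0 0 5 5 4 0 0], max=5
Drop 3: Z rot1 at col 4 lands with bottom-row=4; cleared 0 line(s) (total 0); column heights now [0 0 5 5 6 7 0], max=7
Drop 4: I rot0 at col 1 lands with bottom-row=6; cleared 0 line(s) (total 0); column heights now [0 7 7 7 7 7 0], max=7
Drop 5: O rot0 at col 0 lands with bottom-row=7; cleared 0 line(s) (total 0); column heights now [9 9 7 7 7 7 0], max=9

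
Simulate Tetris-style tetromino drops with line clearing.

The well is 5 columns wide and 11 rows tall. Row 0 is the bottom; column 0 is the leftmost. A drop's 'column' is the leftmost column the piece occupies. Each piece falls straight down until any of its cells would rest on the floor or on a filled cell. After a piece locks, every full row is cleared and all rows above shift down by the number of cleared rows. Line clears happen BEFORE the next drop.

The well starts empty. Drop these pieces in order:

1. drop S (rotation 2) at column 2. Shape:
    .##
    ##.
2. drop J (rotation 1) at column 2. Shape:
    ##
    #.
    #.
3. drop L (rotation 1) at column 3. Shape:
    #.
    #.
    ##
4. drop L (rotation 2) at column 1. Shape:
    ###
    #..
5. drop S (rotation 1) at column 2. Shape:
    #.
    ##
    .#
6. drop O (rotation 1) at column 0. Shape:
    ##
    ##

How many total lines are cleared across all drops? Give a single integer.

Drop 1: S rot2 at col 2 lands with bottom-row=0; cleared 0 line(s) (total 0); column heights now [0 0 1 2 2], max=2
Drop 2: J rot1 at col 2 lands with bottom-row=1; cleared 0 line(s) (total 0); column heights now [0 0 4 4 2], max=4
Drop 3: L rot1 at col 3 lands with bottom-row=4; cleared 0 line(s) (total 0); column heights now [0 0 4 7 5], max=7
Drop 4: L rot2 at col 1 lands with bottom-row=6; cleared 0 line(s) (total 0); column heights now [0 8 8 8 5], max=8
Drop 5: S rot1 at col 2 lands with bottom-row=8; cleared 0 line(s) (total 0); column heights now [0 8 11 10 5], max=11
Drop 6: O rot1 at col 0 lands with bottom-row=8; cleared 0 line(s) (total 0); column heights now [10 10 11 10 5], max=11

Answer: 0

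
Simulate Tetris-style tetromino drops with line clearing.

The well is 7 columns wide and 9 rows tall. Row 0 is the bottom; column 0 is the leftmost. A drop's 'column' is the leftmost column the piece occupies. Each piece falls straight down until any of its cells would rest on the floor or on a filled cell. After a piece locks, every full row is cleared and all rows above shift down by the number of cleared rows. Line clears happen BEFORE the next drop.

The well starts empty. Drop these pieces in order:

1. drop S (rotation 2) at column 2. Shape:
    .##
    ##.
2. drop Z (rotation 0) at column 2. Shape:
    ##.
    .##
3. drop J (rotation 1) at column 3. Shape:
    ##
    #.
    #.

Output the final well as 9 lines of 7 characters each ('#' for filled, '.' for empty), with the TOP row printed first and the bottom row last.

Answer: .......
.......
...##..
...#...
...#...
..##...
...##..
...##..
..##...

Derivation:
Drop 1: S rot2 at col 2 lands with bottom-row=0; cleared 0 line(s) (total 0); column heights now [0 0 1 2 2 0 0], max=2
Drop 2: Z rot0 at col 2 lands with bottom-row=2; cleared 0 line(s) (total 0); column heights now [0 0 4 4 3 0 0], max=4
Drop 3: J rot1 at col 3 lands with bottom-row=4; cleared 0 line(s) (total 0); column heights now [0 0 4 7 7 0 0], max=7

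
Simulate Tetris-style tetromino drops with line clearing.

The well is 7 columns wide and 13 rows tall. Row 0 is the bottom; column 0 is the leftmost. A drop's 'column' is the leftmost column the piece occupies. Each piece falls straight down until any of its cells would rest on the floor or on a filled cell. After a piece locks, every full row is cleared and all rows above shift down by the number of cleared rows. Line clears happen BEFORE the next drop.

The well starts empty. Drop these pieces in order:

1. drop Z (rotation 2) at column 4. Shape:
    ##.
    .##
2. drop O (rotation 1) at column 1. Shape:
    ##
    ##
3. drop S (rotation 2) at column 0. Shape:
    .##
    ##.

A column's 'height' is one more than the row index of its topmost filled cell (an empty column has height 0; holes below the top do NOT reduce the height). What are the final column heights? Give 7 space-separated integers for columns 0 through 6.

Answer: 3 4 4 0 2 2 1

Derivation:
Drop 1: Z rot2 at col 4 lands with bottom-row=0; cleared 0 line(s) (total 0); column heights now [0 0 0 0 2 2 1], max=2
Drop 2: O rot1 at col 1 lands with bottom-row=0; cleared 0 line(s) (total 0); column heights now [0 2 2 0 2 2 1], max=2
Drop 3: S rot2 at col 0 lands with bottom-row=2; cleared 0 line(s) (total 0); column heights now [3 4 4 0 2 2 1], max=4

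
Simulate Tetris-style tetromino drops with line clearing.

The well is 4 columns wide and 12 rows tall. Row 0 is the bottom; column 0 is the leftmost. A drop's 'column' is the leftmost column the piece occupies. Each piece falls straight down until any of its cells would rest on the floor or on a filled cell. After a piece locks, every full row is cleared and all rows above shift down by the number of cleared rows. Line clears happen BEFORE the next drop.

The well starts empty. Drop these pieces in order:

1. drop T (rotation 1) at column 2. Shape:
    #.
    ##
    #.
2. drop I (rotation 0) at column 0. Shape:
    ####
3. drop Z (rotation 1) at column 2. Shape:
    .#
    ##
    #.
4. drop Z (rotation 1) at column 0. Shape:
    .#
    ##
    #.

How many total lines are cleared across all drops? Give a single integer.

Answer: 2

Derivation:
Drop 1: T rot1 at col 2 lands with bottom-row=0; cleared 0 line(s) (total 0); column heights now [0 0 3 2], max=3
Drop 2: I rot0 at col 0 lands with bottom-row=3; cleared 1 line(s) (total 1); column heights now [0 0 3 2], max=3
Drop 3: Z rot1 at col 2 lands with bottom-row=3; cleared 0 line(s) (total 1); column heights now [0 0 5 6], max=6
Drop 4: Z rot1 at col 0 lands with bottom-row=0; cleared 1 line(s) (total 2); column heights now [1 2 4 5], max=5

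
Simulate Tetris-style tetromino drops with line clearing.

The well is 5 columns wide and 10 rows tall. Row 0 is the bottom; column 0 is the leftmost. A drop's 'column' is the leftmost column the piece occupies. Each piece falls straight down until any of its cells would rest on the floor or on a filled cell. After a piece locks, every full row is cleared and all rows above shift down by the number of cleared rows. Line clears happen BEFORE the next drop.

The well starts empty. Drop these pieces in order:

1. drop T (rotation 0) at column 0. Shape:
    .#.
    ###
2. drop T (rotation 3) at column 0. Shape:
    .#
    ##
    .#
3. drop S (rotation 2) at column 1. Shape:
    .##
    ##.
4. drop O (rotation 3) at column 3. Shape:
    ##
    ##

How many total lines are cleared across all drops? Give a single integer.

Drop 1: T rot0 at col 0 lands with bottom-row=0; cleared 0 line(s) (total 0); column heights now [1 2 1 0 0], max=2
Drop 2: T rot3 at col 0 lands with bottom-row=2; cleared 0 line(s) (total 0); column heights now [4 5 1 0 0], max=5
Drop 3: S rot2 at col 1 lands with bottom-row=5; cleared 0 line(s) (total 0); column heights now [4 6 7 7 0], max=7
Drop 4: O rot3 at col 3 lands with bottom-row=7; cleared 0 line(s) (total 0); column heights now [4 6 7 9 9], max=9

Answer: 0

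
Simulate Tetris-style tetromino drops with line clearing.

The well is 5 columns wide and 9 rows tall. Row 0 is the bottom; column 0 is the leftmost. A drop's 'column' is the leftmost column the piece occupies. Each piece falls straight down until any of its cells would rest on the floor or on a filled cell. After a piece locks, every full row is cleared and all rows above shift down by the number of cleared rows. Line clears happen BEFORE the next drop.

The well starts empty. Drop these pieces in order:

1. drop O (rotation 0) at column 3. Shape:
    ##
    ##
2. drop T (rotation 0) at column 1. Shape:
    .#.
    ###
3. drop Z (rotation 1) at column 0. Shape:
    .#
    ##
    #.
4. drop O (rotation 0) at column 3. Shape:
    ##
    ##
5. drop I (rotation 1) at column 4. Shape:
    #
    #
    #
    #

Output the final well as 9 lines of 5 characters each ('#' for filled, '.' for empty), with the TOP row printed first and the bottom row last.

Drop 1: O rot0 at col 3 lands with bottom-row=0; cleared 0 line(s) (total 0); column heights now [0 0 0 2 2], max=2
Drop 2: T rot0 at col 1 lands with bottom-row=2; cleared 0 line(s) (total 0); column heights now [0 3 4 3 2], max=4
Drop 3: Z rot1 at col 0 lands with bottom-row=2; cleared 0 line(s) (total 0); column heights now [4 5 4 3 2], max=5
Drop 4: O rot0 at col 3 lands with bottom-row=3; cleared 1 line(s) (total 1); column heights now [3 4 3 4 4], max=4
Drop 5: I rot1 at col 4 lands with bottom-row=4; cleared 0 line(s) (total 1); column heights now [3 4 3 4 8], max=8

Answer: .....
....#
....#
....#
....#
.#.##
####.
...##
...##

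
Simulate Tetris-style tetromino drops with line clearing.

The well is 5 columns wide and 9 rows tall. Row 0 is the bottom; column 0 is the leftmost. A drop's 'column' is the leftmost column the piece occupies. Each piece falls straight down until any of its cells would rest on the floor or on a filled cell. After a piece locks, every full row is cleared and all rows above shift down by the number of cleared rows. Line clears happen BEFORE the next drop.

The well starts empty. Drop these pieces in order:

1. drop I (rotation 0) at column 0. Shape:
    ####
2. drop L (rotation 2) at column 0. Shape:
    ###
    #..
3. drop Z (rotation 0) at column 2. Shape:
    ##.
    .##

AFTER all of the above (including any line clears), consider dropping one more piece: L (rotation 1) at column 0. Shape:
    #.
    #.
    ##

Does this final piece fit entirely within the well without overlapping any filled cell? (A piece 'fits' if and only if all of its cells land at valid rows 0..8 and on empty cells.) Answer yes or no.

Answer: yes

Derivation:
Drop 1: I rot0 at col 0 lands with bottom-row=0; cleared 0 line(s) (total 0); column heights now [1 1 1 1 0], max=1
Drop 2: L rot2 at col 0 lands with bottom-row=1; cleared 0 line(s) (total 0); column heights now [3 3 3 1 0], max=3
Drop 3: Z rot0 at col 2 lands with bottom-row=2; cleared 1 line(s) (total 1); column heights now [2 1 3 3 0], max=3
Test piece L rot1 at col 0 (width 2): heights before test = [2 1 3 3 0]; fits = True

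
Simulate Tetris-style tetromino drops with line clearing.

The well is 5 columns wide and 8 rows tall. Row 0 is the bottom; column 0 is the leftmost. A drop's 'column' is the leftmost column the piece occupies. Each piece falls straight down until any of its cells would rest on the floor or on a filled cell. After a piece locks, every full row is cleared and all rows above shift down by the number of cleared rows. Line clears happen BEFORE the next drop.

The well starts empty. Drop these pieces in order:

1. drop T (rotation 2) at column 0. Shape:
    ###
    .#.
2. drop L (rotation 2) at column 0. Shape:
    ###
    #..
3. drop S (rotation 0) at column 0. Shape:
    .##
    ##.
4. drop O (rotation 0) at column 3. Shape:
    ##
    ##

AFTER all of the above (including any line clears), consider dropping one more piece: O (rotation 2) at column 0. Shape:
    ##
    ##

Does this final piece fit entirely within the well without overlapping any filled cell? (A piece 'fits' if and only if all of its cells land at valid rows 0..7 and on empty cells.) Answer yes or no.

Answer: yes

Derivation:
Drop 1: T rot2 at col 0 lands with bottom-row=0; cleared 0 line(s) (total 0); column heights now [2 2 2 0 0], max=2
Drop 2: L rot2 at col 0 lands with bottom-row=2; cleared 0 line(s) (total 0); column heights now [4 4 4 0 0], max=4
Drop 3: S rot0 at col 0 lands with bottom-row=4; cleared 0 line(s) (total 0); column heights now [5 6 6 0 0], max=6
Drop 4: O rot0 at col 3 lands with bottom-row=0; cleared 1 line(s) (total 1); column heights now [4 5 5 1 1], max=5
Test piece O rot2 at col 0 (width 2): heights before test = [4 5 5 1 1]; fits = True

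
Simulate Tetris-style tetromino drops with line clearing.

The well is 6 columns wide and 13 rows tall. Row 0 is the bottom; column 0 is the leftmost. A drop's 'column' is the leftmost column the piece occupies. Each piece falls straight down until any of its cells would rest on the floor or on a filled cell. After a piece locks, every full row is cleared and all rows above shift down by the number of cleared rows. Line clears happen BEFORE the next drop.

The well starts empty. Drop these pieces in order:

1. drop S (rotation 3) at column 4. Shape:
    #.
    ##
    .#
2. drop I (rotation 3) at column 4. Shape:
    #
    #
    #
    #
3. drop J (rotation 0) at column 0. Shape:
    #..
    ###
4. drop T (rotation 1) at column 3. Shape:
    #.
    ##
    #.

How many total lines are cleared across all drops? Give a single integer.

Answer: 0

Derivation:
Drop 1: S rot3 at col 4 lands with bottom-row=0; cleared 0 line(s) (total 0); column heights now [0 0 0 0 3 2], max=3
Drop 2: I rot3 at col 4 lands with bottom-row=3; cleared 0 line(s) (total 0); column heights now [0 0 0 0 7 2], max=7
Drop 3: J rot0 at col 0 lands with bottom-row=0; cleared 0 line(s) (total 0); column heights now [2 1 1 0 7 2], max=7
Drop 4: T rot1 at col 3 lands with bottom-row=6; cleared 0 line(s) (total 0); column heights now [2 1 1 9 8 2], max=9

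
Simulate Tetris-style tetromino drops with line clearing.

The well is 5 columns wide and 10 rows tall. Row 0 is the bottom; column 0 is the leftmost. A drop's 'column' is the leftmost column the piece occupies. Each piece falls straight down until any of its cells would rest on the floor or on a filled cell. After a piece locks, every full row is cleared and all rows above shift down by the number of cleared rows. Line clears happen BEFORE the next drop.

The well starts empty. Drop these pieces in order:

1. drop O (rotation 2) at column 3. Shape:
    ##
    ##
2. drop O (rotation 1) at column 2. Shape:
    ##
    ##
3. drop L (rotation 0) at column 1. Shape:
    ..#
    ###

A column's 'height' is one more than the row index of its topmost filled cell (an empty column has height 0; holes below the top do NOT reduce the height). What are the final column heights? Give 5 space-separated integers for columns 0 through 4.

Answer: 0 5 5 6 2

Derivation:
Drop 1: O rot2 at col 3 lands with bottom-row=0; cleared 0 line(s) (total 0); column heights now [0 0 0 2 2], max=2
Drop 2: O rot1 at col 2 lands with bottom-row=2; cleared 0 line(s) (total 0); column heights now [0 0 4 4 2], max=4
Drop 3: L rot0 at col 1 lands with bottom-row=4; cleared 0 line(s) (total 0); column heights now [0 5 5 6 2], max=6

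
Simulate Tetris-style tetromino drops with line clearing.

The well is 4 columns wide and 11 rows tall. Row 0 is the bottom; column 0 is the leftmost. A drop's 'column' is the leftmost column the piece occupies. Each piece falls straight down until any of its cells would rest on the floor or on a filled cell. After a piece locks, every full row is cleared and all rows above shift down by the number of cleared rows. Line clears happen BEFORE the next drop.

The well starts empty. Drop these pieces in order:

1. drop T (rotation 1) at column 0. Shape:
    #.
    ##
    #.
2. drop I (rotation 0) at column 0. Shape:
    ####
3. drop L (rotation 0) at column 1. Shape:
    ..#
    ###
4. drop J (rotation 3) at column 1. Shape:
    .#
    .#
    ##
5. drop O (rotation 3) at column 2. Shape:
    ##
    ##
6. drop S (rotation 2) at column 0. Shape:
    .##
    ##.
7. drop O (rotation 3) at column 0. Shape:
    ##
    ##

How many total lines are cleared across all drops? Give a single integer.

Answer: 3

Derivation:
Drop 1: T rot1 at col 0 lands with bottom-row=0; cleared 0 line(s) (total 0); column heights now [3 2 0 0], max=3
Drop 2: I rot0 at col 0 lands with bottom-row=3; cleared 1 line(s) (total 1); column heights now [3 2 0 0], max=3
Drop 3: L rot0 at col 1 lands with bottom-row=2; cleared 1 line(s) (total 2); column heights now [2 2 0 3], max=3
Drop 4: J rot3 at col 1 lands with bottom-row=2; cleared 0 line(s) (total 2); column heights now [2 3 5 3], max=5
Drop 5: O rot3 at col 2 lands with bottom-row=5; cleared 0 line(s) (total 2); column heights now [2 3 7 7], max=7
Drop 6: S rot2 at col 0 lands with bottom-row=6; cleared 1 line(s) (total 3); column heights now [2 7 7 6], max=7
Drop 7: O rot3 at col 0 lands with bottom-row=7; cleared 0 line(s) (total 3); column heights now [9 9 7 6], max=9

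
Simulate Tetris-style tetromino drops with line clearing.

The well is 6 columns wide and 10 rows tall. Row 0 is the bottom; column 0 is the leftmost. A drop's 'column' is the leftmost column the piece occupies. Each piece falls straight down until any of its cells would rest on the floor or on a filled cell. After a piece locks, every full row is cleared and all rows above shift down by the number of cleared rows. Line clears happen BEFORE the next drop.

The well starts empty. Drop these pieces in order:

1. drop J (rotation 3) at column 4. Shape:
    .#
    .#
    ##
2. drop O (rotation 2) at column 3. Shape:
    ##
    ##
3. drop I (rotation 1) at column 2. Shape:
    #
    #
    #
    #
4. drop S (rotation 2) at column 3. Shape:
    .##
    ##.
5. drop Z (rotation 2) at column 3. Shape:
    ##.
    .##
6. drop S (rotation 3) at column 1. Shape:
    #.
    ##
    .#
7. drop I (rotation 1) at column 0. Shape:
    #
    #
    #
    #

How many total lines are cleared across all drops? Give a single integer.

Drop 1: J rot3 at col 4 lands with bottom-row=0; cleared 0 line(s) (total 0); column heights now [0 0 0 0 1 3], max=3
Drop 2: O rot2 at col 3 lands with bottom-row=1; cleared 0 line(s) (total 0); column heights now [0 0 0 3 3 3], max=3
Drop 3: I rot1 at col 2 lands with bottom-row=0; cleared 0 line(s) (total 0); column heights now [0 0 4 3 3 3], max=4
Drop 4: S rot2 at col 3 lands with bottom-row=3; cleared 0 line(s) (total 0); column heights now [0 0 4 4 5 5], max=5
Drop 5: Z rot2 at col 3 lands with bottom-row=5; cleared 0 line(s) (total 0); column heights now [0 0 4 7 7 6], max=7
Drop 6: S rot3 at col 1 lands with bottom-row=4; cleared 0 line(s) (total 0); column heights now [0 7 6 7 7 6], max=7
Drop 7: I rot1 at col 0 lands with bottom-row=0; cleared 0 line(s) (total 0); column heights now [4 7 6 7 7 6], max=7

Answer: 0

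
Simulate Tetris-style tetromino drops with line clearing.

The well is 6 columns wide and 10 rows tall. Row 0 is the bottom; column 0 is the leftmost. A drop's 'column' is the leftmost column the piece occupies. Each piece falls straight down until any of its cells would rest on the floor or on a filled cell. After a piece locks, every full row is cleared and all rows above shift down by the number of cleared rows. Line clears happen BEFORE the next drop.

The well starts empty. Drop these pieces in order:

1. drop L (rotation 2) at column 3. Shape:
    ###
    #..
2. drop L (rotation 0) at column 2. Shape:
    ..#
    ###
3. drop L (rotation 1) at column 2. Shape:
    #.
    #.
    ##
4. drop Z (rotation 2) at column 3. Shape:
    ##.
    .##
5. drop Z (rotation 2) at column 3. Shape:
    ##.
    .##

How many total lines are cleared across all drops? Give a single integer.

Answer: 0

Derivation:
Drop 1: L rot2 at col 3 lands with bottom-row=0; cleared 0 line(s) (total 0); column heights now [0 0 0 2 2 2], max=2
Drop 2: L rot0 at col 2 lands with bottom-row=2; cleared 0 line(s) (total 0); column heights now [0 0 3 3 4 2], max=4
Drop 3: L rot1 at col 2 lands with bottom-row=3; cleared 0 line(s) (total 0); column heights now [0 0 6 4 4 2], max=6
Drop 4: Z rot2 at col 3 lands with bottom-row=4; cleared 0 line(s) (total 0); column heights now [0 0 6 6 6 5], max=6
Drop 5: Z rot2 at col 3 lands with bottom-row=6; cleared 0 line(s) (total 0); column heights now [0 0 6 8 8 7], max=8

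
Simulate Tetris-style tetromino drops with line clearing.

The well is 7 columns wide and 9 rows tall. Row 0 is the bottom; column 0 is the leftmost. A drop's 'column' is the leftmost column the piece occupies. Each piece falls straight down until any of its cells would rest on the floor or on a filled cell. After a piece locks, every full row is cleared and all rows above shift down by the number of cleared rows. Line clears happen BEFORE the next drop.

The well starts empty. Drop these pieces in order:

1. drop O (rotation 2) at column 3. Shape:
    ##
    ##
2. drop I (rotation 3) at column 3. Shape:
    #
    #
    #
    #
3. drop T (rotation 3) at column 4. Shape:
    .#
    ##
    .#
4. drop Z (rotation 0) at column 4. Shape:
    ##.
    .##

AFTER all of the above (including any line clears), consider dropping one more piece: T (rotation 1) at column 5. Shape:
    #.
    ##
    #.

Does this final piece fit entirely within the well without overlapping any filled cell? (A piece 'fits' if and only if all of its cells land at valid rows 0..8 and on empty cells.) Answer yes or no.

Answer: yes

Derivation:
Drop 1: O rot2 at col 3 lands with bottom-row=0; cleared 0 line(s) (total 0); column heights now [0 0 0 2 2 0 0], max=2
Drop 2: I rot3 at col 3 lands with bottom-row=2; cleared 0 line(s) (total 0); column heights now [0 0 0 6 2 0 0], max=6
Drop 3: T rot3 at col 4 lands with bottom-row=1; cleared 0 line(s) (total 0); column heights now [0 0 0 6 3 4 0], max=6
Drop 4: Z rot0 at col 4 lands with bottom-row=4; cleared 0 line(s) (total 0); column heights now [0 0 0 6 6 6 5], max=6
Test piece T rot1 at col 5 (width 2): heights before test = [0 0 0 6 6 6 5]; fits = True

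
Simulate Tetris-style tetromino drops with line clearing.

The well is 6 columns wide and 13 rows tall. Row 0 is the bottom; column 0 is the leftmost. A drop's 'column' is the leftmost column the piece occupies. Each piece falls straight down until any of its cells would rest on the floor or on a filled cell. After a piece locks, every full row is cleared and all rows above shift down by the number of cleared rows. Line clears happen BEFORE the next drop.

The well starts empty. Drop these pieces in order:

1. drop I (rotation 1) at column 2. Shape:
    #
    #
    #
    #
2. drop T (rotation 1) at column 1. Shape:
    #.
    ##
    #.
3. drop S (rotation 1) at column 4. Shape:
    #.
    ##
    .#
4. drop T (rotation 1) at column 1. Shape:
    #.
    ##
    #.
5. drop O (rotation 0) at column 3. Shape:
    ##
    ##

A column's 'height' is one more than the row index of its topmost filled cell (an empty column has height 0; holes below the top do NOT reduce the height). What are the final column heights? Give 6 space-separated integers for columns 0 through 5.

Drop 1: I rot1 at col 2 lands with bottom-row=0; cleared 0 line(s) (total 0); column heights now [0 0 4 0 0 0], max=4
Drop 2: T rot1 at col 1 lands with bottom-row=3; cleared 0 line(s) (total 0); column heights now [0 6 5 0 0 0], max=6
Drop 3: S rot1 at col 4 lands with bottom-row=0; cleared 0 line(s) (total 0); column heights now [0 6 5 0 3 2], max=6
Drop 4: T rot1 at col 1 lands with bottom-row=6; cleared 0 line(s) (total 0); column heights now [0 9 8 0 3 2], max=9
Drop 5: O rot0 at col 3 lands with bottom-row=3; cleared 0 line(s) (total 0); column heights now [0 9 8 5 5 2], max=9

Answer: 0 9 8 5 5 2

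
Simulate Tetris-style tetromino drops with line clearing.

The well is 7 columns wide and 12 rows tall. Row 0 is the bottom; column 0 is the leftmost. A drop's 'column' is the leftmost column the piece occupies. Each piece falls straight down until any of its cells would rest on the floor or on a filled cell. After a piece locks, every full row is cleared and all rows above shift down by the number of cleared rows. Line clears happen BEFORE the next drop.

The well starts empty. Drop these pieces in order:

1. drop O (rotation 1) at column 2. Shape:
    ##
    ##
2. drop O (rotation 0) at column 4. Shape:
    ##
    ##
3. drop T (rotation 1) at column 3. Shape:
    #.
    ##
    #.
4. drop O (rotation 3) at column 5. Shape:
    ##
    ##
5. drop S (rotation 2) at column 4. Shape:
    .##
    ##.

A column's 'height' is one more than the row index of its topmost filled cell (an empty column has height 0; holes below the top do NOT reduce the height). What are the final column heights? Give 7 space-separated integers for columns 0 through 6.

Answer: 0 0 2 5 5 6 6

Derivation:
Drop 1: O rot1 at col 2 lands with bottom-row=0; cleared 0 line(s) (total 0); column heights now [0 0 2 2 0 0 0], max=2
Drop 2: O rot0 at col 4 lands with bottom-row=0; cleared 0 line(s) (total 0); column heights now [0 0 2 2 2 2 0], max=2
Drop 3: T rot1 at col 3 lands with bottom-row=2; cleared 0 line(s) (total 0); column heights now [0 0 2 5 4 2 0], max=5
Drop 4: O rot3 at col 5 lands with bottom-row=2; cleared 0 line(s) (total 0); column heights now [0 0 2 5 4 4 4], max=5
Drop 5: S rot2 at col 4 lands with bottom-row=4; cleared 0 line(s) (total 0); column heights now [0 0 2 5 5 6 6], max=6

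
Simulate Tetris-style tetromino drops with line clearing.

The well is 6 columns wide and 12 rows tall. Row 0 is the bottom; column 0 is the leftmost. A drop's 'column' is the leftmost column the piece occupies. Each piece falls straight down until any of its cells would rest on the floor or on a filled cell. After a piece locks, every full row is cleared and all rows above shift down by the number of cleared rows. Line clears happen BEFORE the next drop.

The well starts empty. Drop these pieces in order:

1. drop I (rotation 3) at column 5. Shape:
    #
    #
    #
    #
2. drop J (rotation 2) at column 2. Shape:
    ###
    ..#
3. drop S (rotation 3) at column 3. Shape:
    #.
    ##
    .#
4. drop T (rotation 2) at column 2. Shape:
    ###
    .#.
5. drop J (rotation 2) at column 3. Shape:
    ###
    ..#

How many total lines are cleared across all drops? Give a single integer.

Answer: 0

Derivation:
Drop 1: I rot3 at col 5 lands with bottom-row=0; cleared 0 line(s) (total 0); column heights now [0 0 0 0 0 4], max=4
Drop 2: J rot2 at col 2 lands with bottom-row=0; cleared 0 line(s) (total 0); column heights now [0 0 2 2 2 4], max=4
Drop 3: S rot3 at col 3 lands with bottom-row=2; cleared 0 line(s) (total 0); column heights now [0 0 2 5 4 4], max=5
Drop 4: T rot2 at col 2 lands with bottom-row=5; cleared 0 line(s) (total 0); column heights now [0 0 7 7 7 4], max=7
Drop 5: J rot2 at col 3 lands with bottom-row=6; cleared 0 line(s) (total 0); column heights now [0 0 7 8 8 8], max=8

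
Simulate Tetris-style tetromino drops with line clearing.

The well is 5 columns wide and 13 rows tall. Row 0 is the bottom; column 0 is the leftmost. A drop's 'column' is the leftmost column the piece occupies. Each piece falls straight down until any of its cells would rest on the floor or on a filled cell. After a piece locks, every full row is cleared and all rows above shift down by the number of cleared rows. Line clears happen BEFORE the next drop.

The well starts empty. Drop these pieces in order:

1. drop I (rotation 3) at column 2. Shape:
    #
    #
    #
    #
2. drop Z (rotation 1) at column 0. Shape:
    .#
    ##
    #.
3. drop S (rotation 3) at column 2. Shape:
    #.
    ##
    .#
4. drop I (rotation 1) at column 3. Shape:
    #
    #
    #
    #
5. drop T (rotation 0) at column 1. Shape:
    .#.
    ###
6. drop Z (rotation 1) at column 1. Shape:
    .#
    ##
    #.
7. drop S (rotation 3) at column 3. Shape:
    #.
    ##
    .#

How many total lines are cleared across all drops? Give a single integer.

Answer: 0

Derivation:
Drop 1: I rot3 at col 2 lands with bottom-row=0; cleared 0 line(s) (total 0); column heights now [0 0 4 0 0], max=4
Drop 2: Z rot1 at col 0 lands with bottom-row=0; cleared 0 line(s) (total 0); column heights now [2 3 4 0 0], max=4
Drop 3: S rot3 at col 2 lands with bottom-row=3; cleared 0 line(s) (total 0); column heights now [2 3 6 5 0], max=6
Drop 4: I rot1 at col 3 lands with bottom-row=5; cleared 0 line(s) (total 0); column heights now [2 3 6 9 0], max=9
Drop 5: T rot0 at col 1 lands with bottom-row=9; cleared 0 line(s) (total 0); column heights now [2 10 11 10 0], max=11
Drop 6: Z rot1 at col 1 lands with bottom-row=10; cleared 0 line(s) (total 0); column heights now [2 12 13 10 0], max=13
Drop 7: S rot3 at col 3 lands with bottom-row=9; cleared 0 line(s) (total 0); column heights now [2 12 13 12 11], max=13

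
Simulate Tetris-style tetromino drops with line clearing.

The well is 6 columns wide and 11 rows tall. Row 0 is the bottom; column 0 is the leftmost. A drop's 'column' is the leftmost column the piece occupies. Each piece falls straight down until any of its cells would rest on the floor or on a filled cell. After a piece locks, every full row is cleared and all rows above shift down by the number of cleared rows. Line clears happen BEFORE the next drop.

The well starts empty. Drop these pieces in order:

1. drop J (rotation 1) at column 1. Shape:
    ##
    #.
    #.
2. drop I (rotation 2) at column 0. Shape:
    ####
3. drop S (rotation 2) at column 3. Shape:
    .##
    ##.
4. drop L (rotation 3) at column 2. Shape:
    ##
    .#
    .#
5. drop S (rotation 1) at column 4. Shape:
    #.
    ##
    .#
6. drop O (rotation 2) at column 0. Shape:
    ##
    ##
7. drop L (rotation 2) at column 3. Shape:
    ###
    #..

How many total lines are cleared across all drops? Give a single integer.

Answer: 0

Derivation:
Drop 1: J rot1 at col 1 lands with bottom-row=0; cleared 0 line(s) (total 0); column heights now [0 3 3 0 0 0], max=3
Drop 2: I rot2 at col 0 lands with bottom-row=3; cleared 0 line(s) (total 0); column heights now [4 4 4 4 0 0], max=4
Drop 3: S rot2 at col 3 lands with bottom-row=4; cleared 0 line(s) (total 0); column heights now [4 4 4 5 6 6], max=6
Drop 4: L rot3 at col 2 lands with bottom-row=5; cleared 0 line(s) (total 0); column heights now [4 4 8 8 6 6], max=8
Drop 5: S rot1 at col 4 lands with bottom-row=6; cleared 0 line(s) (total 0); column heights now [4 4 8 8 9 8], max=9
Drop 6: O rot2 at col 0 lands with bottom-row=4; cleared 0 line(s) (total 0); column heights now [6 6 8 8 9 8], max=9
Drop 7: L rot2 at col 3 lands with bottom-row=8; cleared 0 line(s) (total 0); column heights now [6 6 8 10 10 10], max=10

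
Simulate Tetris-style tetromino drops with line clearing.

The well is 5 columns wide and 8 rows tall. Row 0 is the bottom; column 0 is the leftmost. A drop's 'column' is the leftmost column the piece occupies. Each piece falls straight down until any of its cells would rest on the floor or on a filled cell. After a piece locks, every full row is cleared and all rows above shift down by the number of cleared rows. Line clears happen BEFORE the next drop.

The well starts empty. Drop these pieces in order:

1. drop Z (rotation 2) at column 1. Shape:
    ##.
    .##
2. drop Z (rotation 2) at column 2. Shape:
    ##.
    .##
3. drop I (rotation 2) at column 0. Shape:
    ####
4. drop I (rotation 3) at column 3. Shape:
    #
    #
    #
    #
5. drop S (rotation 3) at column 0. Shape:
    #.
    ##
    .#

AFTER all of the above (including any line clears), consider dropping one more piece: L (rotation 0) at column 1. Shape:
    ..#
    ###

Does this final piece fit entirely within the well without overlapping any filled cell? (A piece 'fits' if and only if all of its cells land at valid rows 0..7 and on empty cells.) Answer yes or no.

Drop 1: Z rot2 at col 1 lands with bottom-row=0; cleared 0 line(s) (total 0); column heights now [0 2 2 1 0], max=2
Drop 2: Z rot2 at col 2 lands with bottom-row=1; cleared 0 line(s) (total 0); column heights now [0 2 3 3 2], max=3
Drop 3: I rot2 at col 0 lands with bottom-row=3; cleared 0 line(s) (total 0); column heights now [4 4 4 4 2], max=4
Drop 4: I rot3 at col 3 lands with bottom-row=4; cleared 0 line(s) (total 0); column heights now [4 4 4 8 2], max=8
Drop 5: S rot3 at col 0 lands with bottom-row=4; cleared 0 line(s) (total 0); column heights now [7 6 4 8 2], max=8
Test piece L rot0 at col 1 (width 3): heights before test = [7 6 4 8 2]; fits = False

Answer: no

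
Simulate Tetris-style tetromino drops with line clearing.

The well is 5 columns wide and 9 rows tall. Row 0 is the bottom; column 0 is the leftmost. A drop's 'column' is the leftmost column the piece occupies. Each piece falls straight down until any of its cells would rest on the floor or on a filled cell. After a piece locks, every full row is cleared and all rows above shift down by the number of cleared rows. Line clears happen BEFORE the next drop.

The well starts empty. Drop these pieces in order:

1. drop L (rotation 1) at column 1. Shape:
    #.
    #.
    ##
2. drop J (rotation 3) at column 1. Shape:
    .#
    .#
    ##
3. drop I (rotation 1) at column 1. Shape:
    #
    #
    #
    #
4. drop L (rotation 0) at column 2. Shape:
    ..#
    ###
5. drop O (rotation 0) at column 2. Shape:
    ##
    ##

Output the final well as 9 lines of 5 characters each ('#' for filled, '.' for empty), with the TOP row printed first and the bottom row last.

Answer: ..##.
.####
.####
.##..
.##..
.##..
.#...
.#...
.##..

Derivation:
Drop 1: L rot1 at col 1 lands with bottom-row=0; cleared 0 line(s) (total 0); column heights now [0 3 1 0 0], max=3
Drop 2: J rot3 at col 1 lands with bottom-row=3; cleared 0 line(s) (total 0); column heights now [0 4 6 0 0], max=6
Drop 3: I rot1 at col 1 lands with bottom-row=4; cleared 0 line(s) (total 0); column heights now [0 8 6 0 0], max=8
Drop 4: L rot0 at col 2 lands with bottom-row=6; cleared 0 line(s) (total 0); column heights now [0 8 7 7 8], max=8
Drop 5: O rot0 at col 2 lands with bottom-row=7; cleared 0 line(s) (total 0); column heights now [0 8 9 9 8], max=9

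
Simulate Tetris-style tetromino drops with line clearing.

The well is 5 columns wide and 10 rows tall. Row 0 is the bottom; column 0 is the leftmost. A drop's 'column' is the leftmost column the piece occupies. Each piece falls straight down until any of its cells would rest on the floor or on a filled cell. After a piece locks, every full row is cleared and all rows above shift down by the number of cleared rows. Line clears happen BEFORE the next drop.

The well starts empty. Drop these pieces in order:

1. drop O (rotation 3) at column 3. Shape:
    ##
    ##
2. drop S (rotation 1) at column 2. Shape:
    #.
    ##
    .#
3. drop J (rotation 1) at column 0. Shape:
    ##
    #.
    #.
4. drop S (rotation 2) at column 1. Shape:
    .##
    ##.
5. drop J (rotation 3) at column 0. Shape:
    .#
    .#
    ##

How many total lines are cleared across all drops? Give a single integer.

Drop 1: O rot3 at col 3 lands with bottom-row=0; cleared 0 line(s) (total 0); column heights now [0 0 0 2 2], max=2
Drop 2: S rot1 at col 2 lands with bottom-row=2; cleared 0 line(s) (total 0); column heights now [0 0 5 4 2], max=5
Drop 3: J rot1 at col 0 lands with bottom-row=0; cleared 0 line(s) (total 0); column heights now [3 3 5 4 2], max=5
Drop 4: S rot2 at col 1 lands with bottom-row=5; cleared 0 line(s) (total 0); column heights now [3 6 7 7 2], max=7
Drop 5: J rot3 at col 0 lands with bottom-row=6; cleared 0 line(s) (total 0); column heights now [7 9 7 7 2], max=9

Answer: 0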